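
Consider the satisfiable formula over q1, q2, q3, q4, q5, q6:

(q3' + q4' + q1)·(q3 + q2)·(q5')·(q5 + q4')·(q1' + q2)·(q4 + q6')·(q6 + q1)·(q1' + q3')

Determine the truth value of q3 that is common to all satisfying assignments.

Suppose q3 = 1.
The clause (q5') is unit, so q5 = 0.
The clause (q4') is unit, so q4 = 0.
The clause (q6') is unit, so q6 = 0.
The clause (q1) is unit, so q1 = 1.
Now (q1') is unsatisfied and unit — conflict.
So every satisfying assignment has q3 = False.

False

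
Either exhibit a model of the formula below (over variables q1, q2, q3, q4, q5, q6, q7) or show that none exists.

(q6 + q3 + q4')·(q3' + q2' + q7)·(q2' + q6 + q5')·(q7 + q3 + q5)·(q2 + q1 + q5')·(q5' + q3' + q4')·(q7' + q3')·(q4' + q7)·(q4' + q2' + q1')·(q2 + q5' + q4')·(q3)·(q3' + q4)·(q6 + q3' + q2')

UNSATISFIABLE

Unit clause (q3) forces q3 = 1.
Unit clause (q7') forces q7 = 0.
Unit clause (q2') forces q2 = 0.
Unit clause (q4') forces q4 = 0.
But (q4) is also a unit clause — contradiction.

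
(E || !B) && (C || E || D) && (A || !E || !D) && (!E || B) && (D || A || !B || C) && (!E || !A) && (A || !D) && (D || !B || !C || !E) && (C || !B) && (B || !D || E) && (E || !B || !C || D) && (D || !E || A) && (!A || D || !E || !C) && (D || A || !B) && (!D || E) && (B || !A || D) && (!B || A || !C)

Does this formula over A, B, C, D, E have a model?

Suppose E = false.
The clause (!B) is unit, so B = false.
The clause (!D) is unit, so D = false.
The clause (C) is unit, so C = true.
The clause (!A) is unit, so A = false.
This assignment satisfies each clause.
A satisfying assignment: A=false,  B=false,  C=true,  D=false,  E=false.

Yes, satisfiable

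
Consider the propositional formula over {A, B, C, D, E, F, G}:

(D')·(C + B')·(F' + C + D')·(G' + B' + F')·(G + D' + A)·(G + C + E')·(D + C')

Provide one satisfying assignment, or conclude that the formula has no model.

A ↦ 0,  B ↦ 0,  C ↦ 0,  D ↦ 0,  E ↦ 1,  F ↦ 0,  G ↦ 1

From the singleton clause (D'), D = 0.
From the singleton clause (C'), C = 0.
From the singleton clause (B'), B = 0.
Branch on G: set G = 1.
All clauses hold; A, E, F can take either value.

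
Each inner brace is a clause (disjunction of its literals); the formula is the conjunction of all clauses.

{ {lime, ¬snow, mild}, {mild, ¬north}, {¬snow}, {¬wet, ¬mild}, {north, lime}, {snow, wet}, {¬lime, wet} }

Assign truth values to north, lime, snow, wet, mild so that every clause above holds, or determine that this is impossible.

(¬snow) alone gives snow = False.
(wet) alone gives wet = True.
(¬mild) alone gives mild = False.
(¬north) alone gives north = False.
(lime) alone gives lime = True.
This assignment satisfies each clause.

north ↦ False,  lime ↦ True,  snow ↦ False,  wet ↦ True,  mild ↦ False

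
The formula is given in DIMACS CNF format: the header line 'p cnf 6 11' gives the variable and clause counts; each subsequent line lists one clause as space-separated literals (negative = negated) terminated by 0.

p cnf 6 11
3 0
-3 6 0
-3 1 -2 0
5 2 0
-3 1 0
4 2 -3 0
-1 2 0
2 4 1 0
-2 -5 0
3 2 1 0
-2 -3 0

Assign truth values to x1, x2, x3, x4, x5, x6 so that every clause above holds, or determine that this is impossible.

(x3) alone gives x3 = True.
(x6) alone gives x6 = True.
(x1) alone gives x1 = True.
(x2) alone gives x2 = True.
Now (¬x2) is unsatisfied and unit — conflict.

UNSATISFIABLE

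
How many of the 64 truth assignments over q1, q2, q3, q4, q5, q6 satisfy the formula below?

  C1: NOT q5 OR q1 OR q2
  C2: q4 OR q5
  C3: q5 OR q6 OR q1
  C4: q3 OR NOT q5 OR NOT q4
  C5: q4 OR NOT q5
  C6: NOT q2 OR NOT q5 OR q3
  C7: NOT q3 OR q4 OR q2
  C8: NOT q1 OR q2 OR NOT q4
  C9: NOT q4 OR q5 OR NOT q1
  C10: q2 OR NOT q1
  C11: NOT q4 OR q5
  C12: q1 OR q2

4

There are 2^6 = 64 truth assignments over (q1, q2, q3, q4, q5, q6).
Split on q2. With q2 = true, the clauses containing q2 are satisfied and NOT q2 drops from the rest; 4 of the 2^5 = 32 assignments to the other variables satisfy what remains.
With q2 = false, by the same count on the reduced clause set, 0 assignments work.
Total: 4 + 0 = 4.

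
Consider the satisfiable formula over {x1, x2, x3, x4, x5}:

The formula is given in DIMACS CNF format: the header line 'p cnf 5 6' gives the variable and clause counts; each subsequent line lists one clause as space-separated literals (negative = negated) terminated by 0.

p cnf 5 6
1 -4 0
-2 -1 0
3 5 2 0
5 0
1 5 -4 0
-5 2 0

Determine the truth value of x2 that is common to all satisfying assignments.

Suppose x2 = False.
(x5) alone gives x5 = True.
But (¬x5) is also a unit clause — contradiction.
So every satisfying assignment has x2 = True.

True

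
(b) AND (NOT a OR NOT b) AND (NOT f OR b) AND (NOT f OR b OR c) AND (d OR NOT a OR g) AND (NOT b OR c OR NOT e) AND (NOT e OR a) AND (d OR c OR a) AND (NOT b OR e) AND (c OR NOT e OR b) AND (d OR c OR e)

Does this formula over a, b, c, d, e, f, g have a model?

No, unsatisfiable

From the singleton clause (b), b = true.
From the singleton clause (NOT a), a = false.
From the singleton clause (NOT e), e = false.
But (e) is also a unit clause — contradiction.
No assignment satisfies every clause.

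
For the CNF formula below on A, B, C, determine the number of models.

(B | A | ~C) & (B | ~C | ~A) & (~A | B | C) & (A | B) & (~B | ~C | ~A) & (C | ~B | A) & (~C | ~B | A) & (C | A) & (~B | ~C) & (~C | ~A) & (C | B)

1

There are 2^3 = 8 truth assignments over (A, B, C).
Check each against the 11 clauses (columns in the order A, B, C):
  F F F  ✗ fails (A | B)
  F F T  ✗ fails (B | A | ~C)
  F T F  ✗ fails (C | ~B | A)
  F T T  ✗ fails (~C | ~B | A)
  T F F  ✗ fails (~A | B | C)
  T F T  ✗ fails (B | ~C | ~A)
  T T F  ✓ satisfies all
  T T T  ✗ fails (~B | ~C | ~A)
1 of the 8 rows is a model.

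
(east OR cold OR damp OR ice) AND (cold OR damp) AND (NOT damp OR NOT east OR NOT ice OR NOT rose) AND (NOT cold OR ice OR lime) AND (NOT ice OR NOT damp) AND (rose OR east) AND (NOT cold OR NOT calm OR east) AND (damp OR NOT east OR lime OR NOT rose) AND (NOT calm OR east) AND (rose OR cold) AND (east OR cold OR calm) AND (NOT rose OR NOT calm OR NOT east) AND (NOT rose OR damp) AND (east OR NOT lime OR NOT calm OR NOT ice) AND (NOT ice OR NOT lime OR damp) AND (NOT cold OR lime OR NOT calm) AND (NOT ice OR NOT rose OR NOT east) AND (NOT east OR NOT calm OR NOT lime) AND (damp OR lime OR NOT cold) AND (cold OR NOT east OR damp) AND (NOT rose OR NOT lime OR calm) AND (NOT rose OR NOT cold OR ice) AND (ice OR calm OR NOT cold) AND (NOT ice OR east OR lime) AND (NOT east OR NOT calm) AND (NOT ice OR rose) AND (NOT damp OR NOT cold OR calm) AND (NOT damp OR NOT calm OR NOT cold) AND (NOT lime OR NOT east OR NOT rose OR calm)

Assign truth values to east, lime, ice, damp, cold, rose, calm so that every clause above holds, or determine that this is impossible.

east ↦ true, lime ↦ false, ice ↦ false, damp ↦ true, cold ↦ false, rose ↦ true, calm ↦ false

Case cold = false:
The clause (damp) is unit, so damp = true.
The clause (NOT ice) is unit, so ice = false.
The clause (rose) is unit, so rose = true.
Case calm = false:
The clause (east) is unit, so east = true.
The clause (NOT lime) is unit, so lime = false.
Every clause now holds.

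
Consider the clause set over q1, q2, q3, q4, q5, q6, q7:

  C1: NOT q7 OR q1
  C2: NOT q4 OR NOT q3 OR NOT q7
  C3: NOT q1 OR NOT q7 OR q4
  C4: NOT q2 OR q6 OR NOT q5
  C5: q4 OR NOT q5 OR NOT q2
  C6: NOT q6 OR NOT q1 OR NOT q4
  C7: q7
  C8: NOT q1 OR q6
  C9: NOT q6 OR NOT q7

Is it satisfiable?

No, unsatisfiable

(q7) alone gives q7 = true.
(q1) alone gives q1 = true.
(q4) alone gives q4 = true.
(NOT q3) alone gives q3 = false.
(NOT q6) alone gives q6 = false.
Now (q6) is unsatisfied and unit — conflict.
No assignment satisfies every clause.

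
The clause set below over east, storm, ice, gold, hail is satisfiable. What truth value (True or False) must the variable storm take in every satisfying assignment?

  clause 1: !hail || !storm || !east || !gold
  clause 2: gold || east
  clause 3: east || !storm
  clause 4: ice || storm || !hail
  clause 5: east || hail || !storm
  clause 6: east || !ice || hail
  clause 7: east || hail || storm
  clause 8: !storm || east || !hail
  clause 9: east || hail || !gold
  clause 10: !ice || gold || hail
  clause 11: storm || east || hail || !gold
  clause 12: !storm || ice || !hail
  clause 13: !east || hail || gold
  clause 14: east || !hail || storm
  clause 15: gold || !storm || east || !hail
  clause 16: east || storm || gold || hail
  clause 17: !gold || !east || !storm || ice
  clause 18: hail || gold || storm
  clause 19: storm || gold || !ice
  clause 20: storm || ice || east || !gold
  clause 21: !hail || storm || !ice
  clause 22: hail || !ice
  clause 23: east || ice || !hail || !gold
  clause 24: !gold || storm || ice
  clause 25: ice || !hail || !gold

True

Suppose storm = false.
Branch on gold: set gold = true.
(ice) alone gives ice = true.
(!hail) alone gives hail = false.
Now (hail) is unsatisfied and unit — conflict.
Undo gold and try gold = false.
(east) alone gives east = true.
(hail) alone gives hail = true.
(ice) alone gives ice = true.
Now (!ice) is unsatisfied and unit — conflict.
Both values of gold lead to a conflict.
So every satisfying assignment has storm = True.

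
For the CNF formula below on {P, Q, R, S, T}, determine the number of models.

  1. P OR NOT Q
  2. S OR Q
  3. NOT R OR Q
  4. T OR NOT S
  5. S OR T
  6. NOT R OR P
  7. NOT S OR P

5

There are 2^5 = 32 truth assignments over (P, Q, R, S, T).
Split on P. With P = true, the clauses containing P are satisfied and NOT P drops from the rest; 5 of the 2^4 = 16 assignments to the other variables satisfy what remains.
With P = false, by the same count on the reduced clause set, 0 assignments work.
(One model: P=T, Q=F, R=F, S=T, T=T.)
Total: 5 + 0 = 5.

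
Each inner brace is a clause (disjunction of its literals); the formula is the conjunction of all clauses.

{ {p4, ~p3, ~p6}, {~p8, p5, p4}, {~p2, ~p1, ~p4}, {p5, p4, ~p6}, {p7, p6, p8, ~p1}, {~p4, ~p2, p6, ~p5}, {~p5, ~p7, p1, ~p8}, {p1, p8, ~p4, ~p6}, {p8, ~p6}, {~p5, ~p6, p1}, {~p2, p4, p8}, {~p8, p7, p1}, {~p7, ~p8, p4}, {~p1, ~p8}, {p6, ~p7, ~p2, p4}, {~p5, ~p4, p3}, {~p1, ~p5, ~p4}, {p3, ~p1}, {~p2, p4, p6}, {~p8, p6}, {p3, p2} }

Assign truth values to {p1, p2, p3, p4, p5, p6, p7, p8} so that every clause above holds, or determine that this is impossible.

Try p8 = 0.
(~p6) alone gives p6 = 0.
Try p7 = 0.
(~p1) alone gives p1 = 0.
Try p2 = 0.
(p3) alone gives p3 = 1.
Every clause is now satisfied; p4, p5 are unconstrained.

p1: 0, p2: 0, p3: 1, p4: 0, p5: 0, p6: 0, p7: 0, p8: 0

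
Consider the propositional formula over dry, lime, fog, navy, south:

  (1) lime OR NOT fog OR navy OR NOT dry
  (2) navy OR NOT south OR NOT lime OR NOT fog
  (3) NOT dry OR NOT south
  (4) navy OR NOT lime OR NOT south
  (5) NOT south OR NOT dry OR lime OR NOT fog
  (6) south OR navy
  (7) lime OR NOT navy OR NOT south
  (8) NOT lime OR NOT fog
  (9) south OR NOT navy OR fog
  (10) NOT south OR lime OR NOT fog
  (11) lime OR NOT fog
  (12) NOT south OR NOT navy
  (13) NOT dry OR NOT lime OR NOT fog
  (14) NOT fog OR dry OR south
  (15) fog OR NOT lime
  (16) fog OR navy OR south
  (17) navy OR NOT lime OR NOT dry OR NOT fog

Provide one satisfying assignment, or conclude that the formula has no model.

dry=false,  lime=false,  fog=false,  navy=false,  south=true

Try dry = false.
Try south = true.
Unit clause (NOT navy) forces navy = false.
Unit clause (NOT lime) forces lime = false.
Unit clause (NOT fog) forces fog = false.
All clauses are satisfied.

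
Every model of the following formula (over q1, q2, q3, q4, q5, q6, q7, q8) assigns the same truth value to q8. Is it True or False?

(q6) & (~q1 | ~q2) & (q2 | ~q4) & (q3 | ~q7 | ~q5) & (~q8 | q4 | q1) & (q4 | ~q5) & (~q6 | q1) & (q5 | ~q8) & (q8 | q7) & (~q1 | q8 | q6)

Suppose q8 = 1.
The clause (q6) is unit, so q6 = 1.
The clause (q1) is unit, so q1 = 1.
The clause (~q2) is unit, so q2 = 0.
The clause (~q4) is unit, so q4 = 0.
The clause (~q5) is unit, so q5 = 0.
But (q5) is also a unit clause — contradiction.
So every satisfying assignment has q8 = False.

False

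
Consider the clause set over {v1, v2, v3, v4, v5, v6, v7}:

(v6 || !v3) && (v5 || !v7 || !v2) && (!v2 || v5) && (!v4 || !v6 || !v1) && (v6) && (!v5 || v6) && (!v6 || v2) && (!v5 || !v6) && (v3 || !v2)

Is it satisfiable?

The clause (v6) is unit, so v6 = true.
The clause (v2) is unit, so v2 = true.
The clause (v5) is unit, so v5 = true.
Now (!v5) is unsatisfied and unit — conflict.
No assignment satisfies every clause.

Unsatisfiable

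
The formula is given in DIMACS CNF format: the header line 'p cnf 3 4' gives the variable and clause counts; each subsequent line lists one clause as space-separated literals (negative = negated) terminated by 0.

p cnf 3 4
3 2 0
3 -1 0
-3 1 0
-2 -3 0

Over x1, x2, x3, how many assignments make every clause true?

There are 2^3 = 8 truth assignments over (x1, x2, x3).
Check each against the 4 clauses (columns in the order x1, x2, x3):
  F F F  ✗ fails (x3 ∨ x2)
  F F T  ✗ fails (¬x3 ∨ x1)
  F T F  ✓ satisfies all
  F T T  ✗ fails (¬x3 ∨ x1)
  T F F  ✗ fails (x3 ∨ x2)
  T F T  ✓ satisfies all
  T T F  ✗ fails (x3 ∨ ¬x1)
  T T T  ✗ fails (¬x2 ∨ ¬x3)
2 of the 8 rows are models.

2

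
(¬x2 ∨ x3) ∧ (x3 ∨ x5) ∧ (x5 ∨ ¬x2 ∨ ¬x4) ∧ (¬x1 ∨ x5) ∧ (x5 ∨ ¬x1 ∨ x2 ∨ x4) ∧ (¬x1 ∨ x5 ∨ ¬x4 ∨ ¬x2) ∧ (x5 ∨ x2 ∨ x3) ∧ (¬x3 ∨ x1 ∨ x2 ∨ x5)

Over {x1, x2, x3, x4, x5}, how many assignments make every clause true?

There are 2^5 = 32 truth assignments over (x1, x2, x3, x4, x5).
Split on x4. With x4 = True, the clauses containing x4 are satisfied and ¬x4 drops from the rest; 6 of the 2^4 = 16 assignments to the other variables satisfy what remains.
With x4 = False, by the same count on the reduced clause set, 7 assignments work.
Total: 6 + 7 = 13.

13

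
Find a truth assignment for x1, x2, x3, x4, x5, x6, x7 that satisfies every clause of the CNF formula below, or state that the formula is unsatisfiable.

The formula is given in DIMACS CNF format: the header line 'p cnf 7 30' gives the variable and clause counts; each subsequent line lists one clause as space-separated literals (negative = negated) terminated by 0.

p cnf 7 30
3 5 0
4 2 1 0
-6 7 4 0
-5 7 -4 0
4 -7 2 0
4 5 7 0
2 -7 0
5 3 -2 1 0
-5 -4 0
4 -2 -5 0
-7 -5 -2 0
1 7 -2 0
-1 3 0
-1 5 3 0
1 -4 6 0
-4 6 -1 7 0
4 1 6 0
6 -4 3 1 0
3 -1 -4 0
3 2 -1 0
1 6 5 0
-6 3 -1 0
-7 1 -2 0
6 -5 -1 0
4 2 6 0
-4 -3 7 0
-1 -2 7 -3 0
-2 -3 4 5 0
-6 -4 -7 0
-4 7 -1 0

Branch on x3: set x3 = True.
Branch on x2: set x2 = True.
Branch on x5: set x5 = False.
From the singleton clause (x4), x4 = True.
From the singleton clause (x7), x7 = True.
From the singleton clause (x1), x1 = True.
From the singleton clause (¬x6), x6 = False.
This assignment satisfies each clause.

x1 ↦ True; x2 ↦ True; x3 ↦ True; x4 ↦ True; x5 ↦ False; x6 ↦ False; x7 ↦ True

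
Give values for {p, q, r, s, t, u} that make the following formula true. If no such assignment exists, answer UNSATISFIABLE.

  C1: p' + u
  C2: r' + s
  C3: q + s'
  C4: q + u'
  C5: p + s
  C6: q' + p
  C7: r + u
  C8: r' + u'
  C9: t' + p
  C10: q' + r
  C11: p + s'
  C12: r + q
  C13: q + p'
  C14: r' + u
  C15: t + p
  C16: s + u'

UNSATISFIABLE

Case p = 0:
From the singleton clause (s), s = 1.
Now (s') is unsatisfied and unit — conflict.
Backtrack on p: now try p = 1.
From the singleton clause (u), u = 1.
From the singleton clause (q), q = 1.
From the singleton clause (r'), r = 0.
Now (r) is unsatisfied and unit — conflict.
Either choice for p ends in contradiction.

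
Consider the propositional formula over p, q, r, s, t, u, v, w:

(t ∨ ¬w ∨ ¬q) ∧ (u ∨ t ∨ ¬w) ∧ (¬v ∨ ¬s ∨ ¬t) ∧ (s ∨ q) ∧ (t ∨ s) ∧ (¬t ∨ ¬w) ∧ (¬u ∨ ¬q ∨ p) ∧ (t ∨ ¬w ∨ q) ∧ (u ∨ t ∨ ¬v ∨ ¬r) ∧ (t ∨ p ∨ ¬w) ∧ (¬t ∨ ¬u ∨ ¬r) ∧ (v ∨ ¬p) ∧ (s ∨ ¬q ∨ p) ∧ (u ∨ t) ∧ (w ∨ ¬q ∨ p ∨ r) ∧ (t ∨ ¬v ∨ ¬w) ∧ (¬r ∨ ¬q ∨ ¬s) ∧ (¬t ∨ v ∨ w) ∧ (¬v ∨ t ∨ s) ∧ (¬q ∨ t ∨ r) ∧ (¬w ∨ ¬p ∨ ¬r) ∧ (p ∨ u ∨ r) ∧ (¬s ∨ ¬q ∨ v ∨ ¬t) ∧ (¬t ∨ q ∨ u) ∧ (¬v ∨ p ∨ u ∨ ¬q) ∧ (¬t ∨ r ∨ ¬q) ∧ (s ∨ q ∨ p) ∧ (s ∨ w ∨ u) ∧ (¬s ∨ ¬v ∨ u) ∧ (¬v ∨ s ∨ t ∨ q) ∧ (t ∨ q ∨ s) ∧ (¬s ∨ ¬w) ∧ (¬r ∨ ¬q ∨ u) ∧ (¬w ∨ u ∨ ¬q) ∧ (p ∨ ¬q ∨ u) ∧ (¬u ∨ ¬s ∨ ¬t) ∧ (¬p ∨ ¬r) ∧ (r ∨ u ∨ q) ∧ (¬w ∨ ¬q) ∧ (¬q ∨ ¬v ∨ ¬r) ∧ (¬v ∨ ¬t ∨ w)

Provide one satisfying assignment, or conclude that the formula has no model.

Branch on s: set s = True.
Unit clause (¬w) forces w = False.
Branch on v: set v = False.
Unit clause (¬p) forces p = False.
Unit clause (¬t) forces t = False.
Unit clause (u) forces u = True.
Unit clause (¬q) forces q = False.
Every clause is now satisfied; r is unconstrained.

p: False,  q: False,  r: False,  s: True,  t: False,  u: True,  v: False,  w: False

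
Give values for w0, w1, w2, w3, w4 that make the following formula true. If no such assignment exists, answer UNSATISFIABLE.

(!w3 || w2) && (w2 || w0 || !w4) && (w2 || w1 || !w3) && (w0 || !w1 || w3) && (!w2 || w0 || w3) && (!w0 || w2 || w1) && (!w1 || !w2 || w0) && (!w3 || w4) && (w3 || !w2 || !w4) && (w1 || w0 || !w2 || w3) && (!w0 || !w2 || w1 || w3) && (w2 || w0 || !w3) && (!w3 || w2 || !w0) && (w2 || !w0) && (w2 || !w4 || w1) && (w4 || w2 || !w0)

Suppose w3 = false.
Suppose w0 = false.
The clause (!w1) is unit, so w1 = false.
The clause (!w2) is unit, so w2 = false.
The clause (!w4) is unit, so w4 = false.
All clauses are satisfied.

w0 ↦ false; w1 ↦ false; w2 ↦ false; w3 ↦ false; w4 ↦ false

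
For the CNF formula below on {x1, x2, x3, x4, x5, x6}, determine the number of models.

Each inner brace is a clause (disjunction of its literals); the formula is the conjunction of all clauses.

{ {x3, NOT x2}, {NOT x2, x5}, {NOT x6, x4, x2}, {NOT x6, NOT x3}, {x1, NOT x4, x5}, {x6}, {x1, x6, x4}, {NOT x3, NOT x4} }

There are 2^6 = 64 truth assignments over (x1, x2, x3, x4, x5, x6).
Split on x4. With x4 = true, the clauses containing x4 are satisfied and NOT x4 drops from the rest; 3 of the 2^5 = 32 assignments to the other variables satisfy what remains.
With x4 = false, by the same count on the reduced clause set, 0 assignments work.
Total: 3 + 0 = 3.

3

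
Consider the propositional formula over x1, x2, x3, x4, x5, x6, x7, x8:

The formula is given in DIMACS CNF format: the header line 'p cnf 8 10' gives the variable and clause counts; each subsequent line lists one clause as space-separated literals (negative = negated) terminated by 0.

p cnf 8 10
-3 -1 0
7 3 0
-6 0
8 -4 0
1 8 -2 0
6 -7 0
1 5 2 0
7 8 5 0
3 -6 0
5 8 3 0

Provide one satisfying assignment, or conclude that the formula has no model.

(¬x6) alone gives x6 = False.
(¬x7) alone gives x7 = False.
(x3) alone gives x3 = True.
(¬x1) alone gives x1 = False.
Case x8 = True:
Case x5 = True:
All clauses hold; x2, x4 can take either value.

x1=False; x2=True; x3=True; x4=True; x5=True; x6=False; x7=False; x8=True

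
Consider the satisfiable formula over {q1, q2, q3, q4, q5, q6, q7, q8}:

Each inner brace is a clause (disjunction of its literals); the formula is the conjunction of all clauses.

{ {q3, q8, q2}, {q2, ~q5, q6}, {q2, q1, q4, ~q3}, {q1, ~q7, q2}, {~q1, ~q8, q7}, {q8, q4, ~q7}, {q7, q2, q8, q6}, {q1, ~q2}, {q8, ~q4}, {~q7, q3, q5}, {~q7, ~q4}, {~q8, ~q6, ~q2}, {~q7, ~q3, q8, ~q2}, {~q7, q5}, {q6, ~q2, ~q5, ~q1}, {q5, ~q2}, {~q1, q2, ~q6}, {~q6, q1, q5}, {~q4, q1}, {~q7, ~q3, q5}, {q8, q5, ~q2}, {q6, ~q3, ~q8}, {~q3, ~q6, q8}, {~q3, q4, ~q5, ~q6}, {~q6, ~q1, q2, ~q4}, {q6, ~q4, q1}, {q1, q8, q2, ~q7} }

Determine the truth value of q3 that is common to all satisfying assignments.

Suppose q3 = 1.
Try q1 = 1.
Try q8 = 0.
From the singleton clause (~q4), q4 = 0.
From the singleton clause (~q7), q7 = 0.
From the singleton clause (~q6), q6 = 0.
From the singleton clause (q2), q2 = 1.
From the singleton clause (~q5), q5 = 0.
That conflicts with the unit clause (q5).
That branch fails; take q8 = 1 instead.
From the singleton clause (q7), q7 = 1.
From the singleton clause (~q4), q4 = 0.
From the singleton clause (q5), q5 = 1.
From the singleton clause (q6), q6 = 1.
That conflicts with the unit clause (~q6).
Either choice for q8 ends in contradiction.
That branch fails; take q1 = 0 instead.
From the singleton clause (~q2), q2 = 0.
From the singleton clause (q4), q4 = 1.
That conflicts with the unit clause (~q4).
Either choice for q1 ends in contradiction.
So every satisfying assignment has q3 = False.

False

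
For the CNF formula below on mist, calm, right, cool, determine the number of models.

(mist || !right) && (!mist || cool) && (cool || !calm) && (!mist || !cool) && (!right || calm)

3

There are 2^4 = 16 truth assignments over (mist, calm, right, cool).
Check each against the 5 clauses (columns in the order mist, calm, right, cool):
  F F F F  ✓ satisfies all
  F F F T  ✓ satisfies all
  F F T F  ✗ fails (mist || !right)
  F F T T  ✗ fails (mist || !right)
  F T F F  ✗ fails (cool || !calm)
  F T F T  ✓ satisfies all
  F T T F  ✗ fails (mist || !right)
  F T T T  ✗ fails (mist || !right)
  T F F F  ✗ fails (!mist || cool)
  T F F T  ✗ fails (!mist || !cool)
  T F T F  ✗ fails (!mist || cool)
  T F T T  ✗ fails (!mist || !cool)
  T T F F  ✗ fails (!mist || cool)
  T T F T  ✗ fails (!mist || !cool)
  T T T F  ✗ fails (!mist || cool)
  T T T T  ✗ fails (!mist || !cool)
3 of the 16 rows are models.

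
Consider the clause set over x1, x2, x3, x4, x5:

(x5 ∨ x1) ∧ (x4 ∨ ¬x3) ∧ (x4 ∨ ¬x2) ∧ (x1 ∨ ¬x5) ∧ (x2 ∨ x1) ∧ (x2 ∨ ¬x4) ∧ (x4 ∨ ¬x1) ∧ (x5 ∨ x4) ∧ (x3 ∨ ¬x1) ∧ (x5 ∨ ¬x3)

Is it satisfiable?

Branch on x5: set x5 = True.
The clause (x1) is unit, so x1 = True.
The clause (x4) is unit, so x4 = True.
The clause (x2) is unit, so x2 = True.
The clause (x3) is unit, so x3 = True.
All clauses are satisfied.
A satisfying assignment: x1 ↦ True; x2 ↦ True; x3 ↦ True; x4 ↦ True; x5 ↦ True.

Yes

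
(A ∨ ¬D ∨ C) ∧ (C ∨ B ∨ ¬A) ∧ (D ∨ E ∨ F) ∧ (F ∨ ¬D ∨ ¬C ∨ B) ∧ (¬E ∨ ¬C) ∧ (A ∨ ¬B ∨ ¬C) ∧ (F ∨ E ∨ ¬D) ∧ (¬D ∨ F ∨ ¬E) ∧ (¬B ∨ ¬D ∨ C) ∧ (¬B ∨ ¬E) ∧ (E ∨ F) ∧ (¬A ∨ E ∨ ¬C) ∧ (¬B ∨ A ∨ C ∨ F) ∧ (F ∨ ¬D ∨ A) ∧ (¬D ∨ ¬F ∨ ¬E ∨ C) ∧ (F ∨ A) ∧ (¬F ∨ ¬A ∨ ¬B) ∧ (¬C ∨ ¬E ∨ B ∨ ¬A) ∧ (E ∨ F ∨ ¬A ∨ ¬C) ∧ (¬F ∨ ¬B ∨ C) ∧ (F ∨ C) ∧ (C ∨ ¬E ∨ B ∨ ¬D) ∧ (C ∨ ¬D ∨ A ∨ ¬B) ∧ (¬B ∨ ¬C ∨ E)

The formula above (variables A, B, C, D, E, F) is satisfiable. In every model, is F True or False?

True

Suppose F = False.
(E) alone gives E = True.
(¬C) alone gives C = False.
But (C) is also a unit clause — contradiction.
So every satisfying assignment has F = True.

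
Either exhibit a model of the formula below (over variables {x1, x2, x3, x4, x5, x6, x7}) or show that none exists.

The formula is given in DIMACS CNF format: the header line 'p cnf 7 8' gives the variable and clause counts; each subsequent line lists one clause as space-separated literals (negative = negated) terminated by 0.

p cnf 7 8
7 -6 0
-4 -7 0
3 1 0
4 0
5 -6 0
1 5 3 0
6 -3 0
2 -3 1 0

x1: True, x2: False, x3: False, x4: True, x5: True, x6: False, x7: False

The clause (x4) is unit, so x4 = True.
The clause (¬x7) is unit, so x7 = False.
The clause (¬x6) is unit, so x6 = False.
The clause (¬x3) is unit, so x3 = False.
The clause (x1) is unit, so x1 = True.
No clause remains; x2, x5 are free.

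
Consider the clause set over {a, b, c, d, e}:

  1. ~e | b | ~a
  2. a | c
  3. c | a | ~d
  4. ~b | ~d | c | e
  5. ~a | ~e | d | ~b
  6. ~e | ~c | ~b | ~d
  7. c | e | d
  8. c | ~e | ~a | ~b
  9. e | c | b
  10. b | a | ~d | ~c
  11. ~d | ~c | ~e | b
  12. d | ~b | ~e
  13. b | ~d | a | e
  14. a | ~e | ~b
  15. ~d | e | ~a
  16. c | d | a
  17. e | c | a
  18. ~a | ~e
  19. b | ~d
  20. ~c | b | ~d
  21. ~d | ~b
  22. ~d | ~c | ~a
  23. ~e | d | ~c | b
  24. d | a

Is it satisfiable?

Yes

Suppose a = 1.
(~e) alone gives e = 0.
(~d) alone gives d = 0.
(c) alone gives c = 1.
No clause remains; b is free.
A satisfying assignment: a=1, b=0, c=1, d=0, e=0.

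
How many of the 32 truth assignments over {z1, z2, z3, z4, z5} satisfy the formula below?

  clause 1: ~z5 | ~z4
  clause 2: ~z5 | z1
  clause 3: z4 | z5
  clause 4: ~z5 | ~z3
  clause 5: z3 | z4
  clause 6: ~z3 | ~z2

There are 2^5 = 32 truth assignments over (z1, z2, z3, z4, z5).
Split on z5. With z5 = 1, the clauses containing z5 are satisfied and ~z5 drops from the rest; 0 of the 2^4 = 16 assignments to the other variables satisfy what remains.
With z5 = 0, by the same count on the reduced clause set, 6 assignments work.
(One model: z1=F, z2=F, z3=F, z4=T, z5=F.)
Total: 0 + 6 = 6.

6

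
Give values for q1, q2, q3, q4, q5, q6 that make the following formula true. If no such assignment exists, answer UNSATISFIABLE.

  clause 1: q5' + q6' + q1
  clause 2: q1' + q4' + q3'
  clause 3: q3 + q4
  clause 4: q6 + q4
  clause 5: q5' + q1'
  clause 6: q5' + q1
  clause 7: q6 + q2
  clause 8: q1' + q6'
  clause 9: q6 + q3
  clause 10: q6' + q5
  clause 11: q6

The clause (q6) is unit, so q6 = 1.
The clause (q1') is unit, so q1 = 0.
The clause (q5') is unit, so q5 = 0.
That conflicts with the unit clause (q5).

UNSATISFIABLE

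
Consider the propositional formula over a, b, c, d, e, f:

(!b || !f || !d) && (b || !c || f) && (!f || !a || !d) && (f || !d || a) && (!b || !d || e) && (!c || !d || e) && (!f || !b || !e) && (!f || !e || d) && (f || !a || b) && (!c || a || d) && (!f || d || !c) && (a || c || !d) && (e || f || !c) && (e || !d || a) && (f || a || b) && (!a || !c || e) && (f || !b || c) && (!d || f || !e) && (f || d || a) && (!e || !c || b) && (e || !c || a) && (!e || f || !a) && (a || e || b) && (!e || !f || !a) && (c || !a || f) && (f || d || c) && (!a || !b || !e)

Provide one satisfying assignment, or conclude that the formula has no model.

a=true, b=true, c=false, d=false, e=false, f=true

Case b = true:
Case f = true:
From the singleton clause (!d), d = false.
From the singleton clause (!e), e = false.
From the singleton clause (!c), c = false.
All clauses hold; a can take either value.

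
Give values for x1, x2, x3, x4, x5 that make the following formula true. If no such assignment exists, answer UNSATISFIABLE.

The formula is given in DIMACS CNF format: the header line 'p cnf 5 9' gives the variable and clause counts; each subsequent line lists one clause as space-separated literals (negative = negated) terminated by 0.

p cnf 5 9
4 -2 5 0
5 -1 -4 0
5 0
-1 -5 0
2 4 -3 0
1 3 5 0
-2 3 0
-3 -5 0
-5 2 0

(x5) alone gives x5 = True.
(¬x1) alone gives x1 = False.
(¬x3) alone gives x3 = False.
(¬x2) alone gives x2 = False.
That conflicts with the unit clause (x2).

UNSATISFIABLE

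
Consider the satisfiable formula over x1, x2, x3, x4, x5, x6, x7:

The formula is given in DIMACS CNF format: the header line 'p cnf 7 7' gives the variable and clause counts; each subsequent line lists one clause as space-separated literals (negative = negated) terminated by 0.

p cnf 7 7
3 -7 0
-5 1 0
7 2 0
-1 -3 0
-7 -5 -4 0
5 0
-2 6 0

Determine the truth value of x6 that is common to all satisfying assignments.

Suppose x6 = False.
From the singleton clause (x5), x5 = True.
From the singleton clause (x1), x1 = True.
From the singleton clause (¬x3), x3 = False.
From the singleton clause (¬x7), x7 = False.
From the singleton clause (x2), x2 = True.
But (¬x2) is also a unit clause — contradiction.
So every satisfying assignment has x6 = True.

True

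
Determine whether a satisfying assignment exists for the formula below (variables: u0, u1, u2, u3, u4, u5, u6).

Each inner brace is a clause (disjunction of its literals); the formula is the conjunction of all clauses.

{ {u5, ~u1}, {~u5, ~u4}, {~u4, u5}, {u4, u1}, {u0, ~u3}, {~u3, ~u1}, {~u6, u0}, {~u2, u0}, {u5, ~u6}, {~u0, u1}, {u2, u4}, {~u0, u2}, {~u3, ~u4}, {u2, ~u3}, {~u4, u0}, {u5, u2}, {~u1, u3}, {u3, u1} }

Try u5 = 1.
(~u4) alone gives u4 = 0.
(u1) alone gives u1 = 1.
(~u3) alone gives u3 = 0.
But (u3) is also a unit clause — contradiction.
Backtrack on u5: now try u5 = 0.
(~u1) alone gives u1 = 0.
(~u4) alone gives u4 = 0.
But (u4) is also a unit clause — contradiction.
Neither u5 = 1 nor u5 = 0 works.
No assignment satisfies every clause.

No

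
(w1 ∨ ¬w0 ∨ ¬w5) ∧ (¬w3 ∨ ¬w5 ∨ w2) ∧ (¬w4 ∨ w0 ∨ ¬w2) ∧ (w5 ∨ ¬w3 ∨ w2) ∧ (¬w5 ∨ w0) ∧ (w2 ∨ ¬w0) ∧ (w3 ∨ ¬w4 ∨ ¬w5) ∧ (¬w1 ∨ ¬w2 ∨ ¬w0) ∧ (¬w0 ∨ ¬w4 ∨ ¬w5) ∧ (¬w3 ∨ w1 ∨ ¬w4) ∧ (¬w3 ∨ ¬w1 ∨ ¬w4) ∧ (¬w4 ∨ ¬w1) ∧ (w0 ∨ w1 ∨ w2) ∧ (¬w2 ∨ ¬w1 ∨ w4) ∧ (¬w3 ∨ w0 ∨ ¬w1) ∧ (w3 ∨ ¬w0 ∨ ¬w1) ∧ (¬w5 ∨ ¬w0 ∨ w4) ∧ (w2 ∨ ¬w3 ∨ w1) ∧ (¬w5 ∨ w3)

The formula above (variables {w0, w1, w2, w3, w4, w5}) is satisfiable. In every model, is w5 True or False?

Suppose w5 = True.
From the singleton clause (w0), w0 = True.
From the singleton clause (w1), w1 = True.
From the singleton clause (w2), w2 = True.
That conflicts with the unit clause (¬w2).
So every satisfying assignment has w5 = False.

False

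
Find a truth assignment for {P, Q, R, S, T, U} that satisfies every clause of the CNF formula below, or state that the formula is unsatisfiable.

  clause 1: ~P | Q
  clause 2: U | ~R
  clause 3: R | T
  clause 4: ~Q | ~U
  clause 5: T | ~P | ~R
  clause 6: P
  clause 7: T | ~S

P=1,  Q=1,  R=0,  S=0,  T=1,  U=0

Unit clause (P) forces P = 1.
Unit clause (Q) forces Q = 1.
Unit clause (~U) forces U = 0.
Unit clause (~R) forces R = 0.
Unit clause (T) forces T = 1.
No clause remains; S is free.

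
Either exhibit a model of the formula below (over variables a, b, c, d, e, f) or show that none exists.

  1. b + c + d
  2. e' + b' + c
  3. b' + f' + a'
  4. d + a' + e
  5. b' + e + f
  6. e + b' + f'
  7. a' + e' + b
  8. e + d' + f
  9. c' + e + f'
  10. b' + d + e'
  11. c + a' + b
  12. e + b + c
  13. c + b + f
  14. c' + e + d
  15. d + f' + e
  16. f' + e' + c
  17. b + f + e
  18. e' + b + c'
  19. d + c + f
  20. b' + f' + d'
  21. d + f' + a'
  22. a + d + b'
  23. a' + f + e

a ↦ 0,  b ↦ 1,  c ↦ 1,  d ↦ 1,  e ↦ 1,  f ↦ 0

Case b = 1:
Case e = 1:
Unit clause (c) forces c = 1.
Unit clause (d) forces d = 1.
Unit clause (f') forces f = 0.
No clause remains; a is free.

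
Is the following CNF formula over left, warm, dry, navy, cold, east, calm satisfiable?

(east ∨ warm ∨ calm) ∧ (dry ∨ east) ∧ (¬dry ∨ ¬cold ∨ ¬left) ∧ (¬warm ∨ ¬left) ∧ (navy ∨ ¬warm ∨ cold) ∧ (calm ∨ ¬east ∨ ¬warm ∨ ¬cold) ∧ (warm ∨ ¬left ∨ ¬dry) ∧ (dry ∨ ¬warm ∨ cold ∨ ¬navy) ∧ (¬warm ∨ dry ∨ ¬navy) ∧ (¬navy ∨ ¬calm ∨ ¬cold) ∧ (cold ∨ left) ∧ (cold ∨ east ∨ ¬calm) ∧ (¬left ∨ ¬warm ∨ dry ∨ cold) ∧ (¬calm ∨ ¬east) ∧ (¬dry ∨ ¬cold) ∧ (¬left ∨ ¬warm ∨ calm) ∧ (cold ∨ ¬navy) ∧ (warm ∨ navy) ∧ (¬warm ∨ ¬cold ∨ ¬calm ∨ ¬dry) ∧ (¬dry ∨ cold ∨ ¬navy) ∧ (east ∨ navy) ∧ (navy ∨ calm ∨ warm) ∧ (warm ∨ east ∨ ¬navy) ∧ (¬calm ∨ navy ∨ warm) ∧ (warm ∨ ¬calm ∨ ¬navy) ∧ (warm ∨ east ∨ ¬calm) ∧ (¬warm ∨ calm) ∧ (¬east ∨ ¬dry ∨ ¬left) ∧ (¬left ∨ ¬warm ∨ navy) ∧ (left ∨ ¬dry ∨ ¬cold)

Yes, satisfiable

Try dry = False.
The clause (east) is unit, so east = True.
The clause (¬calm) is unit, so calm = False.
The clause (¬warm) is unit, so warm = False.
The clause (navy) is unit, so navy = True.
The clause (cold) is unit, so cold = True.
No clause remains; left is free.
A satisfying assignment: left ↦ True,  warm ↦ False,  dry ↦ False,  navy ↦ True,  cold ↦ True,  east ↦ True,  calm ↦ False.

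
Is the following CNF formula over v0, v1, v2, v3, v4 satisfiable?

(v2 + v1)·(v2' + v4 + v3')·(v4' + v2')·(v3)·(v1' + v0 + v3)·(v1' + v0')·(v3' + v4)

Satisfiable

The clause (v3) is unit, so v3 = 1.
The clause (v4) is unit, so v4 = 1.
The clause (v2') is unit, so v2 = 0.
The clause (v1) is unit, so v1 = 1.
The clause (v0') is unit, so v0 = 0.
Every clause now holds.
A satisfying assignment: v0=0,  v1=1,  v2=0,  v3=1,  v4=1.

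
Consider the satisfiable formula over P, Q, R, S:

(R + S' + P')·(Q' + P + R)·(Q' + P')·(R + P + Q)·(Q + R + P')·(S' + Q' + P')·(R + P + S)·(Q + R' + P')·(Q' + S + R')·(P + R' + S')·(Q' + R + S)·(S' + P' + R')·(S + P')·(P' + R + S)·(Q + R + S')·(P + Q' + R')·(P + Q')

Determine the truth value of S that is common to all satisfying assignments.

False

Suppose S = 1.
Suppose R = 1.
The clause (P) is unit, so P = 1.
But (P') is also a unit clause — contradiction.
Undo R and try R = 0.
The clause (P') is unit, so P = 0.
The clause (Q') is unit, so Q = 0.
But (Q) is also a unit clause — contradiction.
Either choice for R ends in contradiction.
So every satisfying assignment has S = False.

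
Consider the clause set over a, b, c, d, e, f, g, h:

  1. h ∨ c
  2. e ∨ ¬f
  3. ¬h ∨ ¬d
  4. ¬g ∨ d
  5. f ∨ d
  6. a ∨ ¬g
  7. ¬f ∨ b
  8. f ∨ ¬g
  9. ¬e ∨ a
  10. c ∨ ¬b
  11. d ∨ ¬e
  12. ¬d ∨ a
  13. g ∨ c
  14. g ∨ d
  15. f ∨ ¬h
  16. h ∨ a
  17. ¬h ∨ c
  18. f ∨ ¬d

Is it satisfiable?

Case h = False:
From the singleton clause (c), c = True.
From the singleton clause (a), a = True.
Case e = True:
From the singleton clause (d), d = True.
From the singleton clause (f), f = True.
From the singleton clause (b), b = True.
No clause remains; g is free.
A satisfying assignment: a=True; b=True; c=True; d=True; e=True; f=True; g=True; h=False.

Yes, satisfiable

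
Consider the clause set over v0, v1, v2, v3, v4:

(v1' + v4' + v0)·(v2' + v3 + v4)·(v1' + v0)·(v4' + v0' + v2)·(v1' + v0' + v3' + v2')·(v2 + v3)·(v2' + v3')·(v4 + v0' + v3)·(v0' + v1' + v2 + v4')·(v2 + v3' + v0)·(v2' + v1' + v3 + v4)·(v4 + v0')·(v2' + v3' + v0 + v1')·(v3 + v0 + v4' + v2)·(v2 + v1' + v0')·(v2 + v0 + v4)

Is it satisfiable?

Satisfiable

Suppose v1 = 0.
Suppose v2 = 1.
(v3') alone gives v3 = 0.
(v4) alone gives v4 = 1.
No clause remains; v0 is free.
A satisfying assignment: v0 ↦ 0, v1 ↦ 0, v2 ↦ 1, v3 ↦ 0, v4 ↦ 1.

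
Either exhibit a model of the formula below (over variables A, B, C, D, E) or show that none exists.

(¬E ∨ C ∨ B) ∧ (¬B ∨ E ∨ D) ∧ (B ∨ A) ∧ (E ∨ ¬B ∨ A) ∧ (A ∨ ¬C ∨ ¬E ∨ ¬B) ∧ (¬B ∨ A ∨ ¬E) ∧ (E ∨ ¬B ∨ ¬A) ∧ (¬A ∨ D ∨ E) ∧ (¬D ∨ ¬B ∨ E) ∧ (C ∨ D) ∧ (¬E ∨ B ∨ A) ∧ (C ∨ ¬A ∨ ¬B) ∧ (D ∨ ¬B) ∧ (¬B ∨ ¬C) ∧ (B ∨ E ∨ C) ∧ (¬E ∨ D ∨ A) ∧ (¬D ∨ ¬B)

Try B = False.
Unit clause (A) forces A = True.
Try E = True.
Unit clause (C) forces C = True.
All clauses hold; D can take either value.

A: True, B: False, C: True, D: False, E: True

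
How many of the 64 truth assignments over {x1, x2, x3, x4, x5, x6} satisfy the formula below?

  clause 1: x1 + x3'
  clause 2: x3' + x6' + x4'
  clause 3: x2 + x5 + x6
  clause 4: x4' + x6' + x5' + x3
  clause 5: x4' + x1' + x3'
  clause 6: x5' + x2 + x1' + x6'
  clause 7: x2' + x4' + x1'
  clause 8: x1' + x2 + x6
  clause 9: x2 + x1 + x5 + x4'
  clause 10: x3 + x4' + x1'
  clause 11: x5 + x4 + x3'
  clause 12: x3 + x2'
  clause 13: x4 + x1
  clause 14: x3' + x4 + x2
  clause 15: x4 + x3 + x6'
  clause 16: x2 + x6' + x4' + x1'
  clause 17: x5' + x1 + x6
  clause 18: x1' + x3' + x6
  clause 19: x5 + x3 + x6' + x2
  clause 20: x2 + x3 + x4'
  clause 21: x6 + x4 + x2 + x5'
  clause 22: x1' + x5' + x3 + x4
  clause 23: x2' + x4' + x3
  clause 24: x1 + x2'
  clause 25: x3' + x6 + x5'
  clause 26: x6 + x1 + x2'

There are 2^6 = 64 truth assignments over (x1, x2, x3, x4, x5, x6).
Split on x5. With x5 = 1, the clauses containing x5 are satisfied and x5' drops from the rest; 1 of the 2^5 = 32 assignments to the other variables satisfy what remains.
With x5 = 0, by the same count on the reduced clause set, 0 assignments work.
(One model: x1=T, x2=T, x3=T, x4=F, x5=T, x6=T.)
Total: 1 + 0 = 1.

1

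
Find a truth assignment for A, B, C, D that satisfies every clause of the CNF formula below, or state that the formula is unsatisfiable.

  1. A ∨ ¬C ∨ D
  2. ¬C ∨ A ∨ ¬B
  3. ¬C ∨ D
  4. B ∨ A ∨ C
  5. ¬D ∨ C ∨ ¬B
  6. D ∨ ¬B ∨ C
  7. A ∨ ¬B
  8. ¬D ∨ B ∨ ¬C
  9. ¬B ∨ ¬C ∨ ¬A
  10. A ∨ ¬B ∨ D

A ↦ True, B ↦ False, C ↦ False, D ↦ False

Try C = False.
Try B = False.
Unit clause (A) forces A = True.
No clause remains; D is free.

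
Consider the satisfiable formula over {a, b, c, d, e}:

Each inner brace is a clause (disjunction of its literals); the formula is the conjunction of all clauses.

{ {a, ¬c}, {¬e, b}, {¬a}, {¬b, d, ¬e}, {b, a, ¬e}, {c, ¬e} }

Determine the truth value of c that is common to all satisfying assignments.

Suppose c = True.
The clause (a) is unit, so a = True.
That conflicts with the unit clause (¬a).
So every satisfying assignment has c = False.

False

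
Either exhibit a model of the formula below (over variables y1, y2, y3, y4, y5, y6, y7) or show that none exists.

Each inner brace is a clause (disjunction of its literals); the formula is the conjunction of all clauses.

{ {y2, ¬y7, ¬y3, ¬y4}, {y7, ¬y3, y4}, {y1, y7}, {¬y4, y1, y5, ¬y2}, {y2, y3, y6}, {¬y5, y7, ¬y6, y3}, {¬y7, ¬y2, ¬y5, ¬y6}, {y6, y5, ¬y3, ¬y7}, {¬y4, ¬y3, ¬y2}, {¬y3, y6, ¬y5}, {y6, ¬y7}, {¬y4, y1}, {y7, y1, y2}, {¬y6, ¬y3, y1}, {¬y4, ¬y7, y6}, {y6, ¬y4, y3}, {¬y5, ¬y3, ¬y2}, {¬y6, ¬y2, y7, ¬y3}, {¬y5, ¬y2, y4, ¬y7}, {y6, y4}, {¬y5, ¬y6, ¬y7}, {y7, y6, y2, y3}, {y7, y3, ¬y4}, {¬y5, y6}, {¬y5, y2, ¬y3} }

y1: False,  y2: False,  y3: False,  y4: False,  y5: False,  y6: True,  y7: True

Branch on y1: set y1 = False.
(y7) alone gives y7 = True.
(y6) alone gives y6 = True.
(¬y4) alone gives y4 = False.
(¬y3) alone gives y3 = False.
(¬y5) alone gives y5 = False.
All clauses hold; y2 can take either value.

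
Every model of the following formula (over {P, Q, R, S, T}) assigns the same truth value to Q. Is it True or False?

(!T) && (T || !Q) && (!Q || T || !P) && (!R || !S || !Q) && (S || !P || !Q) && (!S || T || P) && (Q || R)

Suppose Q = true.
(!T) alone gives T = false.
That conflicts with the unit clause (T).
So every satisfying assignment has Q = False.

False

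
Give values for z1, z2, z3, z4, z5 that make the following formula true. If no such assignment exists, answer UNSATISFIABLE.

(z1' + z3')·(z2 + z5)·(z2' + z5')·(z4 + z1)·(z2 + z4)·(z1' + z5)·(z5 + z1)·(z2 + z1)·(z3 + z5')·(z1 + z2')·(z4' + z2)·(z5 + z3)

UNSATISFIABLE

Suppose z1 = 0.
The clause (z4) is unit, so z4 = 1.
The clause (z5) is unit, so z5 = 1.
The clause (z2') is unit, so z2 = 0.
Now (z2) is unsatisfied and unit — conflict.
That branch fails; take z1 = 1 instead.
The clause (z3') is unit, so z3 = 0.
The clause (z5) is unit, so z5 = 1.
Now (z5') is unsatisfied and unit — conflict.
Either choice for z1 ends in contradiction.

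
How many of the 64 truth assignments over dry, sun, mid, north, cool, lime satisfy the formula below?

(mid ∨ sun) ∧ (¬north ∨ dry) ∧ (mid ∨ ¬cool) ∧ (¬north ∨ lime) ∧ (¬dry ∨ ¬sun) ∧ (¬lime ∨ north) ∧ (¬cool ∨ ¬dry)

7

There are 2^6 = 64 truth assignments over (dry, sun, mid, north, cool, lime).
Split on sun. With sun = True, the clauses containing sun are satisfied and ¬sun drops from the rest; 3 of the 2^5 = 32 assignments to the other variables satisfy what remains.
With sun = False, by the same count on the reduced clause set, 4 assignments work.
(One model: dry=F, sun=F, mid=T, north=F, cool=F, lime=F.)
Total: 3 + 4 = 7.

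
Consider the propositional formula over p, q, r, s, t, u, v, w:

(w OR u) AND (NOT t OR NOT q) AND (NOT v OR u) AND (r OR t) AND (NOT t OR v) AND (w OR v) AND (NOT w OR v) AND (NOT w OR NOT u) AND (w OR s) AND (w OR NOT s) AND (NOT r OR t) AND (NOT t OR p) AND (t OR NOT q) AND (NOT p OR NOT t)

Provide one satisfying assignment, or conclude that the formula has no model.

UNSATISFIABLE

Suppose w = true.
Unit clause (v) forces v = true.
Unit clause (u) forces u = true.
But (NOT u) is also a unit clause — contradiction.
So w must be the other value — set w = false.
Unit clause (u) forces u = true.
Unit clause (v) forces v = true.
Unit clause (s) forces s = true.
But (NOT s) is also a unit clause — contradiction.
Neither w = true nor w = false works.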